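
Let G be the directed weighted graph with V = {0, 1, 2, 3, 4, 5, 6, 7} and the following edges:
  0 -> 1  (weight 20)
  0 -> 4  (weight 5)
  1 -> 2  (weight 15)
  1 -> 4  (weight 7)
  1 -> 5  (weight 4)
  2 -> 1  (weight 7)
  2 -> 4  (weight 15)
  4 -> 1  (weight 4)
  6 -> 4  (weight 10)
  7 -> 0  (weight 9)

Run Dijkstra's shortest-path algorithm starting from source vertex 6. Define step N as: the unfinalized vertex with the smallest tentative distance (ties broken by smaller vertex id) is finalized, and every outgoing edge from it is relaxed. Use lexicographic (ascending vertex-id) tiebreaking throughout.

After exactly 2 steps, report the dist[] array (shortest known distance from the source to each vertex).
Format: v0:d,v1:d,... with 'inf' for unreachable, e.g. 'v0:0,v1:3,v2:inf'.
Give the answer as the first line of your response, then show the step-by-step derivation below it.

v0:inf,v1:14,v2:inf,v3:inf,v4:10,v5:inf,v6:0,v7:inf

step 1: dist = v0:inf,v1:inf,v2:inf,v3:inf,v4:10,v5:inf,v6:0,v7:inf
step 2: dist = v0:inf,v1:14,v2:inf,v3:inf,v4:10,v5:inf,v6:0,v7:inf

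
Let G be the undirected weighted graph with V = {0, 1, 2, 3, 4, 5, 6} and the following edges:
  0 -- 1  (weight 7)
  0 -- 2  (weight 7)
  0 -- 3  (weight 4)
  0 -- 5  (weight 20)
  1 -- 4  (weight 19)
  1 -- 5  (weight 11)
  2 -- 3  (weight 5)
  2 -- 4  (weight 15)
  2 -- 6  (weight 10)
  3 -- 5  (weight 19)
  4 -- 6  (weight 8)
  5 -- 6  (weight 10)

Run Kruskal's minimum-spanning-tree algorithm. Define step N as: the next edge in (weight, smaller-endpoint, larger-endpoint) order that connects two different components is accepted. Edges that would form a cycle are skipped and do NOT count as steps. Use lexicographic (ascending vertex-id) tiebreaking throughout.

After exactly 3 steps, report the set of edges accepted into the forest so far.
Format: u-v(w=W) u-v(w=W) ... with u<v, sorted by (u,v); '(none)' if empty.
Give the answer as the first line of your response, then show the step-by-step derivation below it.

0-1(w=7) 0-3(w=4) 2-3(w=5)

step 1: add edge 0-3 (w=4); MST = {0-3(w=4)}
step 2: add edge 2-3 (w=5); MST = {0-3(w=4) 2-3(w=5)}
step 3: add edge 0-1 (w=7); MST = {0-1(w=7) 0-3(w=4) 2-3(w=5)}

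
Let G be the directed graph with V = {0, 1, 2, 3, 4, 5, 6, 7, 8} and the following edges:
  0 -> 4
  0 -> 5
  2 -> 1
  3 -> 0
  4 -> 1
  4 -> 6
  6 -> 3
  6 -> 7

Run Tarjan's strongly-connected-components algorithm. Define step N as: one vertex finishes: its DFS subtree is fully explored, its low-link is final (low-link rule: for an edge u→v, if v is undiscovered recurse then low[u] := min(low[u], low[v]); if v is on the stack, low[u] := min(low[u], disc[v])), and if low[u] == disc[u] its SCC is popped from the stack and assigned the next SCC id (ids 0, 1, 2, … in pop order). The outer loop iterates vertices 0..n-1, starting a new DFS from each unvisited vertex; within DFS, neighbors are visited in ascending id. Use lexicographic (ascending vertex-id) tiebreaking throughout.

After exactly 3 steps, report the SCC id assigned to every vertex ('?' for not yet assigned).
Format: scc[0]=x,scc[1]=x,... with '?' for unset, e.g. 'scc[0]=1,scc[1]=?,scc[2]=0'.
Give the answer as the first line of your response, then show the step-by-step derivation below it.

scc[0]=?,scc[1]=0,scc[2]=?,scc[3]=?,scc[4]=?,scc[5]=?,scc[6]=?,scc[7]=1,scc[8]=?

step 1: low=(low[0]=0,low[1]=2,low[2]=?,low[3]=?,low[4]=1,low[5]=?,low[6]=?,low[7]=?,low[8]=?); scc=(scc[0]=?,scc[1]=0,scc[2]=?,scc[3]=?,scc[4]=?,scc[5]=?,scc[6]=?,scc[7]=?,scc[8]=?)
step 2: low=(low[0]=0,low[1]=2,low[2]=?,low[3]=0,low[4]=1,low[5]=?,low[6]=3,low[7]=?,low[8]=?); scc=(scc[0]=?,scc[1]=0,scc[2]=?,scc[3]=?,scc[4]=?,scc[5]=?,scc[6]=?,scc[7]=?,scc[8]=?)
step 3: low=(low[0]=0,low[1]=2,low[2]=?,low[3]=0,low[4]=1,low[5]=?,low[6]=0,low[7]=5,low[8]=?); scc=(scc[0]=?,scc[1]=0,scc[2]=?,scc[3]=?,scc[4]=?,scc[5]=?,scc[6]=?,scc[7]=1,scc[8]=?)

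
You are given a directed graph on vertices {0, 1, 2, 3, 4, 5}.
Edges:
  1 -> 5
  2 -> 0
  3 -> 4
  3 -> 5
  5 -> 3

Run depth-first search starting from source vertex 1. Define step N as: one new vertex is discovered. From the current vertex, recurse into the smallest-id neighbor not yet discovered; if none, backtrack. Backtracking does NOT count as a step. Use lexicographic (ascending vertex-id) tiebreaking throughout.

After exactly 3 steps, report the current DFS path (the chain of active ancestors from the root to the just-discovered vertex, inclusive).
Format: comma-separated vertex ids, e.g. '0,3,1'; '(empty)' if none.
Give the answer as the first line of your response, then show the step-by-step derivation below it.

1,5,3

step 1: discover 1; path=1; order=1
step 2: discover 5; path=1>5; order=1,5
step 3: discover 3; path=1>5>3; order=1,5,3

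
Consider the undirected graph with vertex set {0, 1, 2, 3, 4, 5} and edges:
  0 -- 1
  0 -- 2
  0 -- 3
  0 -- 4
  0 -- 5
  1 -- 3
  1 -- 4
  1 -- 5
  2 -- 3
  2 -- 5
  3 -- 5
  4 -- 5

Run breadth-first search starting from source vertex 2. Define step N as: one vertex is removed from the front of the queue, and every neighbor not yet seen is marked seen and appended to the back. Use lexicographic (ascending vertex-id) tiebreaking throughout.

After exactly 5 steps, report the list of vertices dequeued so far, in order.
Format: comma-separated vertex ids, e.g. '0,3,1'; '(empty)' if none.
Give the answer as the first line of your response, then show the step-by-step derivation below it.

2,0,3,5,1

step 1: dequeue 2; queue=[0,3,5]; order=2
step 2: dequeue 0; queue=[3,5,1,4]; order=2,0
step 3: dequeue 3; queue=[5,1,4]; order=2,0,3
step 4: dequeue 5; queue=[1,4]; order=2,0,3,5
step 5: dequeue 1; queue=[4]; order=2,0,3,5,1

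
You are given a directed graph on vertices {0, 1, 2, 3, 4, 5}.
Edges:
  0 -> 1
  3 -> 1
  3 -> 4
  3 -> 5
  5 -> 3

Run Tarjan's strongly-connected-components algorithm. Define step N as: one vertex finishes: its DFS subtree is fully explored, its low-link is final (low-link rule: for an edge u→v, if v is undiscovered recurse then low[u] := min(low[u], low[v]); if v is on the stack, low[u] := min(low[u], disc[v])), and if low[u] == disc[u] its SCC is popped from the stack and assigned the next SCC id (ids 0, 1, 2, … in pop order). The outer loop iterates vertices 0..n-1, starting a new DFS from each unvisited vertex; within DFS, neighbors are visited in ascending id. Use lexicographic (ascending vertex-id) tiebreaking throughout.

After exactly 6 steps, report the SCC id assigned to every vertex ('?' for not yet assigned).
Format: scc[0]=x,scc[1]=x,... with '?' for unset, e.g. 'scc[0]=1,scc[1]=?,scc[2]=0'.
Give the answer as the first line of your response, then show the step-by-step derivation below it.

scc[0]=1,scc[1]=0,scc[2]=2,scc[3]=4,scc[4]=3,scc[5]=4

step 1: low=(low[0]=0,low[1]=1,low[2]=?,low[3]=?,low[4]=?,low[5]=?); scc=(scc[0]=?,scc[1]=0,scc[2]=?,scc[3]=?,scc[4]=?,scc[5]=?)
step 2: low=(low[0]=0,low[1]=1,low[2]=?,low[3]=?,low[4]=?,low[5]=?); scc=(scc[0]=1,scc[1]=0,scc[2]=?,scc[3]=?,scc[4]=?,scc[5]=?)
step 3: low=(low[0]=0,low[1]=1,low[2]=2,low[3]=?,low[4]=?,low[5]=?); scc=(scc[0]=1,scc[1]=0,scc[2]=2,scc[3]=?,scc[4]=?,scc[5]=?)
step 4: low=(low[0]=0,low[1]=1,low[2]=2,low[3]=3,low[4]=4,low[5]=?); scc=(scc[0]=1,scc[1]=0,scc[2]=2,scc[3]=?,scc[4]=3,scc[5]=?)
step 5: low=(low[0]=0,low[1]=1,low[2]=2,low[3]=3,low[4]=4,low[5]=3); scc=(scc[0]=1,scc[1]=0,scc[2]=2,scc[3]=?,scc[4]=3,scc[5]=?)
step 6: low=(low[0]=0,low[1]=1,low[2]=2,low[3]=3,low[4]=4,low[5]=3); scc=(scc[0]=1,scc[1]=0,scc[2]=2,scc[3]=4,scc[4]=3,scc[5]=4)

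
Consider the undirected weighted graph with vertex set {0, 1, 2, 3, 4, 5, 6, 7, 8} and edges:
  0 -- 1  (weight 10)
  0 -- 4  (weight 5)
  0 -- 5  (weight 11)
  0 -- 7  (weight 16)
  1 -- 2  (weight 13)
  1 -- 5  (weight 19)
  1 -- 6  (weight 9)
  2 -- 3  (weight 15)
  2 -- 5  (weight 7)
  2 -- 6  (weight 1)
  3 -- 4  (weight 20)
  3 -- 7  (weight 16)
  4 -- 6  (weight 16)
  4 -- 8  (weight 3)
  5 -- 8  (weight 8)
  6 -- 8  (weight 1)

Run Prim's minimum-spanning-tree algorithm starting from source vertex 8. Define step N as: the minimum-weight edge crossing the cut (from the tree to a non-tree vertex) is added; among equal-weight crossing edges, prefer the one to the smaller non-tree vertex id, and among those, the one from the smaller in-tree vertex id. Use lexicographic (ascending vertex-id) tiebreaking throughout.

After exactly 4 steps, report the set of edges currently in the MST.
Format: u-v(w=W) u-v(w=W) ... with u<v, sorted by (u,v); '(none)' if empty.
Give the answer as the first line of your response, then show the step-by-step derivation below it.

0-4(w=5) 2-6(w=1) 4-8(w=3) 6-8(w=1)

step 1: add edge 6-8 (w=1); MST = {6-8(w=1)}
step 2: add edge 2-6 (w=1); MST = {2-6(w=1) 6-8(w=1)}
step 3: add edge 4-8 (w=3); MST = {2-6(w=1) 4-8(w=3) 6-8(w=1)}
step 4: add edge 0-4 (w=5); MST = {0-4(w=5) 2-6(w=1) 4-8(w=3) 6-8(w=1)}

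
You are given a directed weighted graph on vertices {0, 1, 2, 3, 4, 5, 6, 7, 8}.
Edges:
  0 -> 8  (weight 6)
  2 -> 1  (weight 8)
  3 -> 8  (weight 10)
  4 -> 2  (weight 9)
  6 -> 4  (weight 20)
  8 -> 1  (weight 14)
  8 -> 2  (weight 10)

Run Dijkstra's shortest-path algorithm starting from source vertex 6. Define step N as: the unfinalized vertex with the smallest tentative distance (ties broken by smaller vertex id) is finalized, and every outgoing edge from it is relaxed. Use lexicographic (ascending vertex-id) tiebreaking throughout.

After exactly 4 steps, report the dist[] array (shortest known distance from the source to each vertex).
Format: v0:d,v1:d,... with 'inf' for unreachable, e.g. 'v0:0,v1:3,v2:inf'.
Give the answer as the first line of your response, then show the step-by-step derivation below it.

v0:inf,v1:37,v2:29,v3:inf,v4:20,v5:inf,v6:0,v7:inf,v8:inf

step 1: dist = v0:inf,v1:inf,v2:inf,v3:inf,v4:20,v5:inf,v6:0,v7:inf,v8:inf
step 2: dist = v0:inf,v1:inf,v2:29,v3:inf,v4:20,v5:inf,v6:0,v7:inf,v8:inf
step 3: dist = v0:inf,v1:37,v2:29,v3:inf,v4:20,v5:inf,v6:0,v7:inf,v8:inf
step 4: dist = v0:inf,v1:37,v2:29,v3:inf,v4:20,v5:inf,v6:0,v7:inf,v8:inf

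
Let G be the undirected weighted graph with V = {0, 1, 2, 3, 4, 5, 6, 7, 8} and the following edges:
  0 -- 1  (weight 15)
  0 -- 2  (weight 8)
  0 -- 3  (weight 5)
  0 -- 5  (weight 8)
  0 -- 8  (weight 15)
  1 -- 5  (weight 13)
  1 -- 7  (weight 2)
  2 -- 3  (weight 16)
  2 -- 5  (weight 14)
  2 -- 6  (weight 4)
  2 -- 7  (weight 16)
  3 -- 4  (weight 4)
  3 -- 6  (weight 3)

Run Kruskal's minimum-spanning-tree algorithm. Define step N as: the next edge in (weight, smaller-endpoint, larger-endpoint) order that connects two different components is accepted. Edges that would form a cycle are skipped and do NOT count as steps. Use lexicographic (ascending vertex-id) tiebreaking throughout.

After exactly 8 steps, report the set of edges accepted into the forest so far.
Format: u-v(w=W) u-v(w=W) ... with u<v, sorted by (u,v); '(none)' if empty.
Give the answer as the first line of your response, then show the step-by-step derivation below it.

0-3(w=5) 0-5(w=8) 0-8(w=15) 1-5(w=13) 1-7(w=2) 2-6(w=4) 3-4(w=4) 3-6(w=3)

step 1: add edge 1-7 (w=2); MST = {1-7(w=2)}
step 2: add edge 3-6 (w=3); MST = {1-7(w=2) 3-6(w=3)}
step 3: add edge 2-6 (w=4); MST = {1-7(w=2) 2-6(w=4) 3-6(w=3)}
step 4: add edge 3-4 (w=4); MST = {1-7(w=2) 2-6(w=4) 3-4(w=4) 3-6(w=3)}
step 5: add edge 0-3 (w=5); MST = {0-3(w=5) 1-7(w=2) 2-6(w=4) 3-4(w=4) 3-6(w=3)}
step 6: add edge 0-5 (w=8); MST = {0-3(w=5) 0-5(w=8) 1-7(w=2) 2-6(w=4) 3-4(w=4) 3-6(w=3)}
step 7: add edge 1-5 (w=13); MST = {0-3(w=5) 0-5(w=8) 1-5(w=13) 1-7(w=2) 2-6(w=4) 3-4(w=4) 3-6(w=3)}
step 8: add edge 0-8 (w=15); MST = {0-3(w=5) 0-5(w=8) 0-8(w=15) 1-5(w=13) 1-7(w=2) 2-6(w=4) 3-4(w=4) 3-6(w=3)}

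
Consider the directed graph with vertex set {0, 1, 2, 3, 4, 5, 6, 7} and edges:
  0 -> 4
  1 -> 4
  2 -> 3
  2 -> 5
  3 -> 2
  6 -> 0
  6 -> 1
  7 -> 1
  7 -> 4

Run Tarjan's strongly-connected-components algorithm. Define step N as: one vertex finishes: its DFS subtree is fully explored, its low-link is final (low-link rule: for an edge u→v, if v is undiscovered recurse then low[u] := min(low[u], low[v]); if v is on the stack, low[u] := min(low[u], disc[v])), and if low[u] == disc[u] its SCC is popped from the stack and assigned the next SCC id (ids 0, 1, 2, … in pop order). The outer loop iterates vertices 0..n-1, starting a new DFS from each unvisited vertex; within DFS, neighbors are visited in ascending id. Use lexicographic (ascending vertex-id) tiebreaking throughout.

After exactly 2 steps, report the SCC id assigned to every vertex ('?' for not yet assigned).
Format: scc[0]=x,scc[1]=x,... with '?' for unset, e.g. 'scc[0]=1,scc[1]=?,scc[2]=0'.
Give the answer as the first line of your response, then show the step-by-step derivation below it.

scc[0]=1,scc[1]=?,scc[2]=?,scc[3]=?,scc[4]=0,scc[5]=?,scc[6]=?,scc[7]=?

step 1: low=(low[0]=0,low[1]=?,low[2]=?,low[3]=?,low[4]=1,low[5]=?,low[6]=?,low[7]=?); scc=(scc[0]=?,scc[1]=?,scc[2]=?,scc[3]=?,scc[4]=0,scc[5]=?,scc[6]=?,scc[7]=?)
step 2: low=(low[0]=0,low[1]=?,low[2]=?,low[3]=?,low[4]=1,low[5]=?,low[6]=?,low[7]=?); scc=(scc[0]=1,scc[1]=?,scc[2]=?,scc[3]=?,scc[4]=0,scc[5]=?,scc[6]=?,scc[7]=?)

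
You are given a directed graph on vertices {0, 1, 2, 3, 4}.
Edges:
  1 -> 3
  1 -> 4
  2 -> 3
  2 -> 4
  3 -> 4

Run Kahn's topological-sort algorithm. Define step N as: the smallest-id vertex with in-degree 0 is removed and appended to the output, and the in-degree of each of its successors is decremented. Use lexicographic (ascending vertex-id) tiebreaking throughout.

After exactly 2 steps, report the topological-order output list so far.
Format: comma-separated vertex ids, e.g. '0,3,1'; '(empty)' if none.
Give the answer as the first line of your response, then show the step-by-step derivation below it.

0,1

step 1: output 0; order=[0]; indeg=(0,0,0,2,3)
step 2: output 1; order=[0,1]; indeg=(0,0,0,1,2)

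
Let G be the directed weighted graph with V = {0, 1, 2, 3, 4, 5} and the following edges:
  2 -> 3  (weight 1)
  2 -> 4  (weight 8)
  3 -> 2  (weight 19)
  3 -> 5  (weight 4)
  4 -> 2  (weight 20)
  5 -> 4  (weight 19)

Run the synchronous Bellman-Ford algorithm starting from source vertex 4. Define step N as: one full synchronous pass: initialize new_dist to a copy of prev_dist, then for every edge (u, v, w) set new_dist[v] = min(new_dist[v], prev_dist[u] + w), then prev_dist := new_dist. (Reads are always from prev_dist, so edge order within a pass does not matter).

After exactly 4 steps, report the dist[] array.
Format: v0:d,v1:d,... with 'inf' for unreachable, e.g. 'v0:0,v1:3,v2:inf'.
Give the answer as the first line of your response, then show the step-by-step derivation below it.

v0:inf,v1:inf,v2:20,v3:21,v4:0,v5:25

step 1: dist = v0:inf,v1:inf,v2:20,v3:inf,v4:0,v5:inf
step 2: dist = v0:inf,v1:inf,v2:20,v3:21,v4:0,v5:inf
step 3: dist = v0:inf,v1:inf,v2:20,v3:21,v4:0,v5:25
step 4: dist = v0:inf,v1:inf,v2:20,v3:21,v4:0,v5:25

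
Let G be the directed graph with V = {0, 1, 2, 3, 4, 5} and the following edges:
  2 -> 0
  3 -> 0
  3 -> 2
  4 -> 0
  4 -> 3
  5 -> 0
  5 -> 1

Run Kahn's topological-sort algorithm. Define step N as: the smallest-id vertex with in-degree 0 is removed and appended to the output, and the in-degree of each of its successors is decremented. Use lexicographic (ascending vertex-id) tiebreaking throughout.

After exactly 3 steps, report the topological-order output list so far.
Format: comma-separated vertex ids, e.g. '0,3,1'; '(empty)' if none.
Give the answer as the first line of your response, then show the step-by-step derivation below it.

4,3,2

step 1: output 4; order=[4]; indeg=(3,1,1,0,0,0)
step 2: output 3; order=[4,3]; indeg=(2,1,0,0,0,0)
step 3: output 2; order=[4,3,2]; indeg=(1,1,0,0,0,0)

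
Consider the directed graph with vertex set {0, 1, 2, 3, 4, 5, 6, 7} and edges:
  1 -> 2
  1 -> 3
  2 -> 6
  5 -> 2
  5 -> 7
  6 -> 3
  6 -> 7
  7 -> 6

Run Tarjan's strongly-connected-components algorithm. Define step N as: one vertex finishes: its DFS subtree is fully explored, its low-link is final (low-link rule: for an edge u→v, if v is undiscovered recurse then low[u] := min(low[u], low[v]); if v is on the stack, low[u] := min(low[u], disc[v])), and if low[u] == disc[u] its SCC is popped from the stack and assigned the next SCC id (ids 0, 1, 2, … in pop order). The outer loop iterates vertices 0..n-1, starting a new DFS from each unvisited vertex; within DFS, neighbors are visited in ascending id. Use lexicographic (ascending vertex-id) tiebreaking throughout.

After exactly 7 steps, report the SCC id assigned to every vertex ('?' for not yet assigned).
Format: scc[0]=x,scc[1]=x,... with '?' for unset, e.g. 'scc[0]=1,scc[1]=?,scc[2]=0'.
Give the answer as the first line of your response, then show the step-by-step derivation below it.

scc[0]=0,scc[1]=4,scc[2]=3,scc[3]=1,scc[4]=5,scc[5]=?,scc[6]=2,scc[7]=2

step 1: low=(low[0]=0,low[1]=?,low[2]=?,low[3]=?,low[4]=?,low[5]=?,low[6]=?,low[7]=?); scc=(scc[0]=0,scc[1]=?,scc[2]=?,scc[3]=?,scc[4]=?,scc[5]=?,scc[6]=?,scc[7]=?)
step 2: low=(low[0]=0,low[1]=1,low[2]=2,low[3]=4,low[4]=?,low[5]=?,low[6]=3,low[7]=?); scc=(scc[0]=0,scc[1]=?,scc[2]=?,scc[3]=1,scc[4]=?,scc[5]=?,scc[6]=?,scc[7]=?)
step 3: low=(low[0]=0,low[1]=1,low[2]=2,low[3]=4,low[4]=?,low[5]=?,low[6]=3,low[7]=3); scc=(scc[0]=0,scc[1]=?,scc[2]=?,scc[3]=1,scc[4]=?,scc[5]=?,scc[6]=?,scc[7]=?)
step 4: low=(low[0]=0,low[1]=1,low[2]=2,low[3]=4,low[4]=?,low[5]=?,low[6]=3,low[7]=3); scc=(scc[0]=0,scc[1]=?,scc[2]=?,scc[3]=1,scc[4]=?,scc[5]=?,scc[6]=2,scc[7]=2)
step 5: low=(low[0]=0,low[1]=1,low[2]=2,low[3]=4,low[4]=?,low[5]=?,low[6]=3,low[7]=3); scc=(scc[0]=0,scc[1]=?,scc[2]=3,scc[3]=1,scc[4]=?,scc[5]=?,scc[6]=2,scc[7]=2)
step 6: low=(low[0]=0,low[1]=1,low[2]=2,low[3]=4,low[4]=?,low[5]=?,low[6]=3,low[7]=3); scc=(scc[0]=0,scc[1]=4,scc[2]=3,scc[3]=1,scc[4]=?,scc[5]=?,scc[6]=2,scc[7]=2)
step 7: low=(low[0]=0,low[1]=1,low[2]=2,low[3]=4,low[4]=6,low[5]=?,low[6]=3,low[7]=3); scc=(scc[0]=0,scc[1]=4,scc[2]=3,scc[3]=1,scc[4]=5,scc[5]=?,scc[6]=2,scc[7]=2)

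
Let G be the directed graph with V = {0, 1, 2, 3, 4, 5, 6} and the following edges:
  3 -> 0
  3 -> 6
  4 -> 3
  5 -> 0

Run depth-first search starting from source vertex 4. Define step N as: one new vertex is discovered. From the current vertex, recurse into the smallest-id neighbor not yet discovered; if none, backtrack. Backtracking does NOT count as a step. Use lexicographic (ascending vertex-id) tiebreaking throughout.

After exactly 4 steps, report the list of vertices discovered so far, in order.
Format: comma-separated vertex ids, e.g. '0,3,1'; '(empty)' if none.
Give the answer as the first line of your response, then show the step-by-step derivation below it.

4,3,0,6

step 1: discover 4; path=4; order=4
step 2: discover 3; path=4>3; order=4,3
step 3: discover 0; path=4>3>0; order=4,3,0
step 4: discover 6; path=4>3>6; order=4,3,0,6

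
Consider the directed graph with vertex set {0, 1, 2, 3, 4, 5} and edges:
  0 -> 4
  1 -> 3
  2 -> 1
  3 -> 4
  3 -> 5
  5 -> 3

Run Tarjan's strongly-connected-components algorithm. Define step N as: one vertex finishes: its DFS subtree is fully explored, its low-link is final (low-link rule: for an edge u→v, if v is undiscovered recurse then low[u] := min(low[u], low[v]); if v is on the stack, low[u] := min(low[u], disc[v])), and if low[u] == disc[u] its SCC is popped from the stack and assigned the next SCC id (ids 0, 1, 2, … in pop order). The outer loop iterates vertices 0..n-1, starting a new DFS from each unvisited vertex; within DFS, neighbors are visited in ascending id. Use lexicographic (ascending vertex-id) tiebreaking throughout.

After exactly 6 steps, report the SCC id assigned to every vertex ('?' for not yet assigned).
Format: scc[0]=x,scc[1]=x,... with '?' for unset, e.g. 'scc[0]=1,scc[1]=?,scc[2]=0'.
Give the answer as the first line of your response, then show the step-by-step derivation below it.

scc[0]=1,scc[1]=3,scc[2]=4,scc[3]=2,scc[4]=0,scc[5]=2

step 1: low=(low[0]=0,low[1]=?,low[2]=?,low[3]=?,low[4]=1,low[5]=?); scc=(scc[0]=?,scc[1]=?,scc[2]=?,scc[3]=?,scc[4]=0,scc[5]=?)
step 2: low=(low[0]=0,low[1]=?,low[2]=?,low[3]=?,low[4]=1,low[5]=?); scc=(scc[0]=1,scc[1]=?,scc[2]=?,scc[3]=?,scc[4]=0,scc[5]=?)
step 3: low=(low[0]=0,low[1]=2,low[2]=?,low[3]=3,low[4]=1,low[5]=3); scc=(scc[0]=1,scc[1]=?,scc[2]=?,scc[3]=?,scc[4]=0,scc[5]=?)
step 4: low=(low[0]=0,low[1]=2,low[2]=?,low[3]=3,low[4]=1,low[5]=3); scc=(scc[0]=1,scc[1]=?,scc[2]=?,scc[3]=2,scc[4]=0,scc[5]=2)
step 5: low=(low[0]=0,low[1]=2,low[2]=?,low[3]=3,low[4]=1,low[5]=3); scc=(scc[0]=1,scc[1]=3,scc[2]=?,scc[3]=2,scc[4]=0,scc[5]=2)
step 6: low=(low[0]=0,low[1]=2,low[2]=5,low[3]=3,low[4]=1,low[5]=3); scc=(scc[0]=1,scc[1]=3,scc[2]=4,scc[3]=2,scc[4]=0,scc[5]=2)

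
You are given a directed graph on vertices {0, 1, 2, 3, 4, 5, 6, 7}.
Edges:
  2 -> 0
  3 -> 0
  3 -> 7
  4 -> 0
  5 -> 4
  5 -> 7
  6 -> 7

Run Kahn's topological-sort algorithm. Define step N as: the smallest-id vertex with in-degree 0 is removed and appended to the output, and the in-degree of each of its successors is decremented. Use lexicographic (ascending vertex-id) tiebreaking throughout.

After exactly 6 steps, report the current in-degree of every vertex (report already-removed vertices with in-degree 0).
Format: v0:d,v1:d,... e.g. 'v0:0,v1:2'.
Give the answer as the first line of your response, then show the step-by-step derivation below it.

v0:0,v1:0,v2:0,v3:0,v4:0,v5:0,v6:0,v7:1

step 1: output 1; order=[1]; indeg=(3,0,0,0,1,0,0,3)
step 2: output 2; order=[1,2]; indeg=(2,0,0,0,1,0,0,3)
step 3: output 3; order=[1,2,3]; indeg=(1,0,0,0,1,0,0,2)
step 4: output 5; order=[1,2,3,5]; indeg=(1,0,0,0,0,0,0,1)
step 5: output 4; order=[1,2,3,5,4]; indeg=(0,0,0,0,0,0,0,1)
step 6: output 0; order=[1,2,3,5,4,0]; indeg=(0,0,0,0,0,0,0,1)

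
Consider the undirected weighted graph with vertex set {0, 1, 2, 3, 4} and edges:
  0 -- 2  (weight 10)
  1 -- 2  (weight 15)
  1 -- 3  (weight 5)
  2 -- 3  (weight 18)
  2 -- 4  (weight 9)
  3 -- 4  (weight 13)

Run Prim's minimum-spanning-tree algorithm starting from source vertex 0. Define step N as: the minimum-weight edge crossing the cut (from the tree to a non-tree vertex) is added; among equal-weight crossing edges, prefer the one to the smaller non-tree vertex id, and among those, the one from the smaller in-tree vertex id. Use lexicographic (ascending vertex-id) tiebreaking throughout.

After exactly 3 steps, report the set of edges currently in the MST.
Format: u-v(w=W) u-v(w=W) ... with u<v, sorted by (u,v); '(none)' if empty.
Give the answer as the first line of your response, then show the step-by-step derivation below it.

0-2(w=10) 2-4(w=9) 3-4(w=13)

step 1: add edge 0-2 (w=10); MST = {0-2(w=10)}
step 2: add edge 2-4 (w=9); MST = {0-2(w=10) 2-4(w=9)}
step 3: add edge 3-4 (w=13); MST = {0-2(w=10) 2-4(w=9) 3-4(w=13)}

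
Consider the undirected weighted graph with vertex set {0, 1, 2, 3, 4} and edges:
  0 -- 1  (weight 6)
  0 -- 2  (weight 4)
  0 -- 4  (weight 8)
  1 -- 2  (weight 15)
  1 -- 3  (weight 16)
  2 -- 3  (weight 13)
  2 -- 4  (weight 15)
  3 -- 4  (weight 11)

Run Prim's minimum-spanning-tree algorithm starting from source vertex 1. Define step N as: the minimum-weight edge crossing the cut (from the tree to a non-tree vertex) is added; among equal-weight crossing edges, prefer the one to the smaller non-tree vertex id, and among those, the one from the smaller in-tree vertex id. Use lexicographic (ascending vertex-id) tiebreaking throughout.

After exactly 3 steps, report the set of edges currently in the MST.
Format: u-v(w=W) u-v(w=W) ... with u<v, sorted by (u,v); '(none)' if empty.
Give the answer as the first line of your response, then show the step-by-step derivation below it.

0-1(w=6) 0-2(w=4) 0-4(w=8)

step 1: add edge 0-1 (w=6); MST = {0-1(w=6)}
step 2: add edge 0-2 (w=4); MST = {0-1(w=6) 0-2(w=4)}
step 3: add edge 0-4 (w=8); MST = {0-1(w=6) 0-2(w=4) 0-4(w=8)}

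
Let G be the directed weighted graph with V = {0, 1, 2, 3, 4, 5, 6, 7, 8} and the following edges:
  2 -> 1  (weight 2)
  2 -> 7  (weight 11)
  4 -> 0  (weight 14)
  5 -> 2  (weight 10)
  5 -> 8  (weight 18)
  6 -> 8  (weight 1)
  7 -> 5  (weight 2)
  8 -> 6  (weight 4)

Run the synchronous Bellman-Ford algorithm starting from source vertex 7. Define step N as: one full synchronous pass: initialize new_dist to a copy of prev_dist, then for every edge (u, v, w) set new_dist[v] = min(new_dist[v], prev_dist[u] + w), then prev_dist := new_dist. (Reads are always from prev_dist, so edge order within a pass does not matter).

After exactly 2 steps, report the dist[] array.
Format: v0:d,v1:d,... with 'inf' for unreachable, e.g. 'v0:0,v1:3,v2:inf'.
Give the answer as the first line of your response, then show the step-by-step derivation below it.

v0:inf,v1:inf,v2:12,v3:inf,v4:inf,v5:2,v6:inf,v7:0,v8:20

step 1: dist = v0:inf,v1:inf,v2:inf,v3:inf,v4:inf,v5:2,v6:inf,v7:0,v8:inf
step 2: dist = v0:inf,v1:inf,v2:12,v3:inf,v4:inf,v5:2,v6:inf,v7:0,v8:20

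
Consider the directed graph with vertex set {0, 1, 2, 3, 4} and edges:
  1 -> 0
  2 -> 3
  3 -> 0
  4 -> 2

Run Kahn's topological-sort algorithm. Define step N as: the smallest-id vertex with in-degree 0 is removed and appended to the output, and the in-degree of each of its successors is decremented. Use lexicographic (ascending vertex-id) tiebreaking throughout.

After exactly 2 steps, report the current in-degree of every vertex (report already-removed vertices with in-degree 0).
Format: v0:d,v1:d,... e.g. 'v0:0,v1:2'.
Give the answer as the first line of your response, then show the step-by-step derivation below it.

v0:1,v1:0,v2:0,v3:1,v4:0

step 1: output 1; order=[1]; indeg=(1,0,1,1,0)
step 2: output 4; order=[1,4]; indeg=(1,0,0,1,0)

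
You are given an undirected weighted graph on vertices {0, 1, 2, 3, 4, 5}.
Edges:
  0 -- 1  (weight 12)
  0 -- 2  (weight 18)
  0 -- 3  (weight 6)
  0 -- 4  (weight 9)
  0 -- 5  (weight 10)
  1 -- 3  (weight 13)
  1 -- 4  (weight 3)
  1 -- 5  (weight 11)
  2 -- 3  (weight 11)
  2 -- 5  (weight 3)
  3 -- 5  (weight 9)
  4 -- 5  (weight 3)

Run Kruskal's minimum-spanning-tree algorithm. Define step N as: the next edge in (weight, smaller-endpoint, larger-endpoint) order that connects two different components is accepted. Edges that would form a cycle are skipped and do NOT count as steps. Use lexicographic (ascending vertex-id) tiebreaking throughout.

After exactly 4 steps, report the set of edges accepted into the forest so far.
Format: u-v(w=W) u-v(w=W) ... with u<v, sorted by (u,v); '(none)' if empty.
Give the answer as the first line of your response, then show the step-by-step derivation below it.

0-3(w=6) 1-4(w=3) 2-5(w=3) 4-5(w=3)

step 1: add edge 1-4 (w=3); MST = {1-4(w=3)}
step 2: add edge 2-5 (w=3); MST = {1-4(w=3) 2-5(w=3)}
step 3: add edge 4-5 (w=3); MST = {1-4(w=3) 2-5(w=3) 4-5(w=3)}
step 4: add edge 0-3 (w=6); MST = {0-3(w=6) 1-4(w=3) 2-5(w=3) 4-5(w=3)}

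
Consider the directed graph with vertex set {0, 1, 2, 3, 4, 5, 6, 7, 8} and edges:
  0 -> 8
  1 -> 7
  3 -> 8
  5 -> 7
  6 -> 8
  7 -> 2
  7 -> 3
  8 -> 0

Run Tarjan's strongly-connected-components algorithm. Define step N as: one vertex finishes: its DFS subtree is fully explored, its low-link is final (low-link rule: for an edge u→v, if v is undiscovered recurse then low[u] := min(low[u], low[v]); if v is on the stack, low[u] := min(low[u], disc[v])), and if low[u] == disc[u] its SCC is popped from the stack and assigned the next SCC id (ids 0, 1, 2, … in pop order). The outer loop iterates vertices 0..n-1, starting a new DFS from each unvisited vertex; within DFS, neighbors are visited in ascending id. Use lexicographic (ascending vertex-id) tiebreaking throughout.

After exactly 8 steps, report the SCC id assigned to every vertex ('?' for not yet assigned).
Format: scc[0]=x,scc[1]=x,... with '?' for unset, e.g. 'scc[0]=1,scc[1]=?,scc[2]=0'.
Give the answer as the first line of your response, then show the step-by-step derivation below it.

scc[0]=0,scc[1]=4,scc[2]=1,scc[3]=2,scc[4]=5,scc[5]=6,scc[6]=?,scc[7]=3,scc[8]=0

step 1: low=(low[0]=0,low[1]=?,low[2]=?,low[3]=?,low[4]=?,low[5]=?,low[6]=?,low[7]=?,low[8]=0); scc=(scc[0]=?,scc[1]=?,scc[2]=?,scc[3]=?,scc[4]=?,scc[5]=?,scc[6]=?,scc[7]=?,scc[8]=?)
step 2: low=(low[0]=0,low[1]=?,low[2]=?,low[3]=?,low[4]=?,low[5]=?,low[6]=?,low[7]=?,low[8]=0); scc=(scc[0]=0,scc[1]=?,scc[2]=?,scc[3]=?,scc[4]=?,scc[5]=?,scc[6]=?,scc[7]=?,scc[8]=0)
step 3: low=(low[0]=0,low[1]=2,low[2]=4,low[3]=?,low[4]=?,low[5]=?,low[6]=?,low[7]=3,low[8]=0); scc=(scc[0]=0,scc[1]=?,scc[2]=1,scc[3]=?,scc[4]=?,scc[5]=?,scc[6]=?,scc[7]=?,scc[8]=0)
step 4: low=(low[0]=0,low[1]=2,low[2]=4,low[3]=5,low[4]=?,low[5]=?,low[6]=?,low[7]=3,low[8]=0); scc=(scc[0]=0,scc[1]=?,scc[2]=1,scc[3]=2,scc[4]=?,scc[5]=?,scc[6]=?,scc[7]=?,scc[8]=0)
step 5: low=(low[0]=0,low[1]=2,low[2]=4,low[3]=5,low[4]=?,low[5]=?,low[6]=?,low[7]=3,low[8]=0); scc=(scc[0]=0,scc[1]=?,scc[2]=1,scc[3]=2,scc[4]=?,scc[5]=?,scc[6]=?,scc[7]=3,scc[8]=0)
step 6: low=(low[0]=0,low[1]=2,low[2]=4,low[3]=5,low[4]=?,low[5]=?,low[6]=?,low[7]=3,low[8]=0); scc=(scc[0]=0,scc[1]=4,scc[2]=1,scc[3]=2,scc[4]=?,scc[5]=?,scc[6]=?,scc[7]=3,scc[8]=0)
step 7: low=(low[0]=0,low[1]=2,low[2]=4,low[3]=5,low[4]=6,low[5]=?,low[6]=?,low[7]=3,low[8]=0); scc=(scc[0]=0,scc[1]=4,scc[2]=1,scc[3]=2,scc[4]=5,scc[5]=?,scc[6]=?,scc[7]=3,scc[8]=0)
step 8: low=(low[0]=0,low[1]=2,low[2]=4,low[3]=5,low[4]=6,low[5]=7,low[6]=?,low[7]=3,low[8]=0); scc=(scc[0]=0,scc[1]=4,scc[2]=1,scc[3]=2,scc[4]=5,scc[5]=6,scc[6]=?,scc[7]=3,scc[8]=0)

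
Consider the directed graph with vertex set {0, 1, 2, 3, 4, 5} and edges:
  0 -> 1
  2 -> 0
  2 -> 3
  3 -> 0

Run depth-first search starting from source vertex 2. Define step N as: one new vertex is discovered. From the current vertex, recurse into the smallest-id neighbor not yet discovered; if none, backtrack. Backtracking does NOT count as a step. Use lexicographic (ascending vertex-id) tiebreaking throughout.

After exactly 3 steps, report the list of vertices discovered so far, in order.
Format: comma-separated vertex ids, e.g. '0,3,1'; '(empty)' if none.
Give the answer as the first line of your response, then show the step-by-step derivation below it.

2,0,1

step 1: discover 2; path=2; order=2
step 2: discover 0; path=2>0; order=2,0
step 3: discover 1; path=2>0>1; order=2,0,1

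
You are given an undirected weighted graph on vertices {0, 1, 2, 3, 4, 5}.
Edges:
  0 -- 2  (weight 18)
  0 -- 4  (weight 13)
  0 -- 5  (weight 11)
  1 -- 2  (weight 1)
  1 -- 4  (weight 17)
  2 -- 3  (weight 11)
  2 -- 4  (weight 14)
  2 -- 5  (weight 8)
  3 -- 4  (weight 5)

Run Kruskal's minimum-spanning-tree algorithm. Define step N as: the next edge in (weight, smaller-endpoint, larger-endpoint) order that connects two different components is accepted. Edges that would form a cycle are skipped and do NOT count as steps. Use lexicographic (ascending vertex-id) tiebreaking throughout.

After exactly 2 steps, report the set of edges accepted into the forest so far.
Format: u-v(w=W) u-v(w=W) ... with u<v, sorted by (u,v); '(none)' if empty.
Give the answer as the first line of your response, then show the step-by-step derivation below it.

1-2(w=1) 3-4(w=5)

step 1: add edge 1-2 (w=1); MST = {1-2(w=1)}
step 2: add edge 3-4 (w=5); MST = {1-2(w=1) 3-4(w=5)}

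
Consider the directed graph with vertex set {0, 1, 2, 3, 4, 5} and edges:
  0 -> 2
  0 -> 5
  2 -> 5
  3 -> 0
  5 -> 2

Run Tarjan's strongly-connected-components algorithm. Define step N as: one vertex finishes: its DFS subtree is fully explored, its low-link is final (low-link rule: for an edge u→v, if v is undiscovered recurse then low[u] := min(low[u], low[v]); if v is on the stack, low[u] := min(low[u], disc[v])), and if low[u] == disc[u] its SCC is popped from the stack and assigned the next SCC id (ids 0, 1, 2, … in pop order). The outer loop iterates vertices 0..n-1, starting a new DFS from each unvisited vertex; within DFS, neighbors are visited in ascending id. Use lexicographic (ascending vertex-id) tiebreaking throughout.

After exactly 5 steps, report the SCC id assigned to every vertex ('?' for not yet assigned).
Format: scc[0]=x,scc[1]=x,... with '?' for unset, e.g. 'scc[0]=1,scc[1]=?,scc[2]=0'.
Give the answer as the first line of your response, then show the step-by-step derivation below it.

scc[0]=1,scc[1]=2,scc[2]=0,scc[3]=3,scc[4]=?,scc[5]=0

step 1: low=(low[0]=0,low[1]=?,low[2]=1,low[3]=?,low[4]=?,low[5]=1); scc=(scc[0]=?,scc[1]=?,scc[2]=?,scc[3]=?,scc[4]=?,scc[5]=?)
step 2: low=(low[0]=0,low[1]=?,low[2]=1,low[3]=?,low[4]=?,low[5]=1); scc=(scc[0]=?,scc[1]=?,scc[2]=0,scc[3]=?,scc[4]=?,scc[5]=0)
step 3: low=(low[0]=0,low[1]=?,low[2]=1,low[3]=?,low[4]=?,low[5]=1); scc=(scc[0]=1,scc[1]=?,scc[2]=0,scc[3]=?,scc[4]=?,scc[5]=0)
step 4: low=(low[0]=0,low[1]=3,low[2]=1,low[3]=?,low[4]=?,low[5]=1); scc=(scc[0]=1,scc[1]=2,scc[2]=0,scc[3]=?,scc[4]=?,scc[5]=0)
step 5: low=(low[0]=0,low[1]=3,low[2]=1,low[3]=4,low[4]=?,low[5]=1); scc=(scc[0]=1,scc[1]=2,scc[2]=0,scc[3]=3,scc[4]=?,scc[5]=0)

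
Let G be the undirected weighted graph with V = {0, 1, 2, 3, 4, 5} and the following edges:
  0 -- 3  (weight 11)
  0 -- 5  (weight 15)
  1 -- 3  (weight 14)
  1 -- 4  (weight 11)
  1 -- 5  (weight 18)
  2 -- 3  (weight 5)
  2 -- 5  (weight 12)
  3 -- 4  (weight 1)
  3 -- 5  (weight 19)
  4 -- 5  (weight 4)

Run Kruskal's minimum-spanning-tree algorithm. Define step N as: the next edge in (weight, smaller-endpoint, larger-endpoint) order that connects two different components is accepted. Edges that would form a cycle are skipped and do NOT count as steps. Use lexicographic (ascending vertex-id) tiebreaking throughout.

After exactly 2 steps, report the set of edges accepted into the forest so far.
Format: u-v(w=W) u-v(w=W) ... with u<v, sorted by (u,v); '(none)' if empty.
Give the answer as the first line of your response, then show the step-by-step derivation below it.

3-4(w=1) 4-5(w=4)

step 1: add edge 3-4 (w=1); MST = {3-4(w=1)}
step 2: add edge 4-5 (w=4); MST = {3-4(w=1) 4-5(w=4)}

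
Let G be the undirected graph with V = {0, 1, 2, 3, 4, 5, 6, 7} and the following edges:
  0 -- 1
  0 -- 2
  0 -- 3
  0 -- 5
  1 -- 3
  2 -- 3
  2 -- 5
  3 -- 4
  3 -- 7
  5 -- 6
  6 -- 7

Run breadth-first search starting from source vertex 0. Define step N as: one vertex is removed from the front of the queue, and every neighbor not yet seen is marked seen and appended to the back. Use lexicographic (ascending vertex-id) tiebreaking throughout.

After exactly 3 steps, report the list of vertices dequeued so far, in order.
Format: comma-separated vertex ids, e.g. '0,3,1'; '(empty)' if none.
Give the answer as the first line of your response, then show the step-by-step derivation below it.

0,1,2

step 1: dequeue 0; queue=[1,2,3,5]; order=0
step 2: dequeue 1; queue=[2,3,5]; order=0,1
step 3: dequeue 2; queue=[3,5]; order=0,1,2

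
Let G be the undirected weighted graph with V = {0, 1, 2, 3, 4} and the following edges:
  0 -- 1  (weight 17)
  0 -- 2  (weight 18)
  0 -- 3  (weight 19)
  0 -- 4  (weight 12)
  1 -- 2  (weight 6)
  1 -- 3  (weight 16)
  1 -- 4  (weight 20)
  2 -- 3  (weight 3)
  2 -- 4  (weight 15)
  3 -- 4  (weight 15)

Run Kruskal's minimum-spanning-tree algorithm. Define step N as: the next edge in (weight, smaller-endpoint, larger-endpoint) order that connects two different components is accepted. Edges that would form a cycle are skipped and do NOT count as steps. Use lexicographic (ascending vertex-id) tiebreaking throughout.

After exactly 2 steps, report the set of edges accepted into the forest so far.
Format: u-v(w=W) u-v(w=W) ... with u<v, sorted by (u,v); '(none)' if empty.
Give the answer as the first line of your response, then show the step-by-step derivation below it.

1-2(w=6) 2-3(w=3)

step 1: add edge 2-3 (w=3); MST = {2-3(w=3)}
step 2: add edge 1-2 (w=6); MST = {1-2(w=6) 2-3(w=3)}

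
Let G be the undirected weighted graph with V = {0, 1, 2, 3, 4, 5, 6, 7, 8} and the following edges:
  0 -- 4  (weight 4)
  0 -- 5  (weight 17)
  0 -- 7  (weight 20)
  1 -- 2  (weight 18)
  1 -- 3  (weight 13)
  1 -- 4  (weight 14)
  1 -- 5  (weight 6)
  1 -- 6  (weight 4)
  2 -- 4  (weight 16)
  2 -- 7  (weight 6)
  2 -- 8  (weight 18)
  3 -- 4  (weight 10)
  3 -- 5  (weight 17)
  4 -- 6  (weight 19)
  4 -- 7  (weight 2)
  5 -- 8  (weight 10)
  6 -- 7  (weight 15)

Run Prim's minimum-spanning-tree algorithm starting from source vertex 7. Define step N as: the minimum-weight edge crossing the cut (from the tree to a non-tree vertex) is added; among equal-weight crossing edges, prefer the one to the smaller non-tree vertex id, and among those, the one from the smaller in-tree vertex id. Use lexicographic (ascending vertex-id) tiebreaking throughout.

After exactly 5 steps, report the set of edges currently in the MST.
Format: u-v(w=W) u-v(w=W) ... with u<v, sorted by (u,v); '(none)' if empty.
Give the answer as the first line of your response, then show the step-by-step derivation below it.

0-4(w=4) 1-3(w=13) 2-7(w=6) 3-4(w=10) 4-7(w=2)

step 1: add edge 4-7 (w=2); MST = {4-7(w=2)}
step 2: add edge 0-4 (w=4); MST = {0-4(w=4) 4-7(w=2)}
step 3: add edge 2-7 (w=6); MST = {0-4(w=4) 2-7(w=6) 4-7(w=2)}
step 4: add edge 3-4 (w=10); MST = {0-4(w=4) 2-7(w=6) 3-4(w=10) 4-7(w=2)}
step 5: add edge 1-3 (w=13); MST = {0-4(w=4) 1-3(w=13) 2-7(w=6) 3-4(w=10) 4-7(w=2)}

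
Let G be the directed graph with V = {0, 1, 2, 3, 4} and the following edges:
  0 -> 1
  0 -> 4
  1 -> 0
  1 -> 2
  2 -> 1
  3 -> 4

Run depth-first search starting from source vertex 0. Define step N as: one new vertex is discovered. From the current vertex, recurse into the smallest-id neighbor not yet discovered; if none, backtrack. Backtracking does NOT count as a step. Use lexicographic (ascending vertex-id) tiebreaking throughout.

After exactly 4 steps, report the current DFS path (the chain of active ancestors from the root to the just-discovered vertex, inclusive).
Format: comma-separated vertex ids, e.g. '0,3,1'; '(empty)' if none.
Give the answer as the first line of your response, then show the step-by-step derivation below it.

0,4

step 1: discover 0; path=0; order=0
step 2: discover 1; path=0>1; order=0,1
step 3: discover 2; path=0>1>2; order=0,1,2
step 4: discover 4; path=0>4; order=0,1,2,4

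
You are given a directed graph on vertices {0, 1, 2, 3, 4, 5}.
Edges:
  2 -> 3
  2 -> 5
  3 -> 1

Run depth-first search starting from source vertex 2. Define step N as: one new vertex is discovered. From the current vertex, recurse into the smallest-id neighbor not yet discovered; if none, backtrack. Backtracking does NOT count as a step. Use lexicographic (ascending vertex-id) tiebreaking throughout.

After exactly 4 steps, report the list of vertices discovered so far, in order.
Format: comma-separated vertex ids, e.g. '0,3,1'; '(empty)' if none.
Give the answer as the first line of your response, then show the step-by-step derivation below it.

2,3,1,5

step 1: discover 2; path=2; order=2
step 2: discover 3; path=2>3; order=2,3
step 3: discover 1; path=2>3>1; order=2,3,1
step 4: discover 5; path=2>5; order=2,3,1,5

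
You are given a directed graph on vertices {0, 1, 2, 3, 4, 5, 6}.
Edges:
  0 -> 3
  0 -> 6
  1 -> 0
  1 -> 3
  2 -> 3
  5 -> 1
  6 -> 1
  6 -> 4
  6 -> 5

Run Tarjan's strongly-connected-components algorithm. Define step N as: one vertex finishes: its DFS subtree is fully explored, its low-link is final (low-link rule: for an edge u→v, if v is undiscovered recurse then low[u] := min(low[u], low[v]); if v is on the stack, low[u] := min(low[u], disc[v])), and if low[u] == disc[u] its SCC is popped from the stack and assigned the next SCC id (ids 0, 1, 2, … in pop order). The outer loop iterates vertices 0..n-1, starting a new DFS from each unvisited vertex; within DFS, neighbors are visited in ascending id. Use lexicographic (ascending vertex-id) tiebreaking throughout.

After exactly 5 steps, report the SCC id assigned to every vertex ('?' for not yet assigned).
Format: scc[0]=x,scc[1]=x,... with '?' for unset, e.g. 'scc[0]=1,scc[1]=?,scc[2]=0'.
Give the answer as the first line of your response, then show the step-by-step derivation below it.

scc[0]=?,scc[1]=?,scc[2]=?,scc[3]=0,scc[4]=1,scc[5]=?,scc[6]=?

step 1: low=(low[0]=0,low[1]=?,low[2]=?,low[3]=1,low[4]=?,low[5]=?,low[6]=?); scc=(scc[0]=?,scc[1]=?,scc[2]=?,scc[3]=0,scc[4]=?,scc[5]=?,scc[6]=?)
step 2: low=(low[0]=0,low[1]=0,low[2]=?,low[3]=1,low[4]=?,low[5]=?,low[6]=2); scc=(scc[0]=?,scc[1]=?,scc[2]=?,scc[3]=0,scc[4]=?,scc[5]=?,scc[6]=?)
step 3: low=(low[0]=0,low[1]=0,low[2]=?,low[3]=1,low[4]=4,low[5]=?,low[6]=0); scc=(scc[0]=?,scc[1]=?,scc[2]=?,scc[3]=0,scc[4]=1,scc[5]=?,scc[6]=?)
step 4: low=(low[0]=0,low[1]=0,low[2]=?,low[3]=1,low[4]=4,low[5]=3,low[6]=0); scc=(scc[0]=?,scc[1]=?,scc[2]=?,scc[3]=0,scc[4]=1,scc[5]=?,scc[6]=?)
step 5: low=(low[0]=0,low[1]=0,low[2]=?,low[3]=1,low[4]=4,low[5]=3,low[6]=0); scc=(scc[0]=?,scc[1]=?,scc[2]=?,scc[3]=0,scc[4]=1,scc[5]=?,scc[6]=?)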